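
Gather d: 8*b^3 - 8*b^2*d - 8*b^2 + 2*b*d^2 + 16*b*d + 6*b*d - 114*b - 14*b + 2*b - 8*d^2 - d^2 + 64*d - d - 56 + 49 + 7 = 8*b^3 - 8*b^2 - 126*b + d^2*(2*b - 9) + d*(-8*b^2 + 22*b + 63)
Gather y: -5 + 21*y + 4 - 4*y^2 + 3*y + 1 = -4*y^2 + 24*y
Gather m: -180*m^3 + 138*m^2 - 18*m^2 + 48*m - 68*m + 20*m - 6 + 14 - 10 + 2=-180*m^3 + 120*m^2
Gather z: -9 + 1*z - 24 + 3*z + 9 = 4*z - 24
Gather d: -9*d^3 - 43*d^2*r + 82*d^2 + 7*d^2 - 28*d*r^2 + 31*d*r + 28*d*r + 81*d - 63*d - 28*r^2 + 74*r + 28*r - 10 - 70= -9*d^3 + d^2*(89 - 43*r) + d*(-28*r^2 + 59*r + 18) - 28*r^2 + 102*r - 80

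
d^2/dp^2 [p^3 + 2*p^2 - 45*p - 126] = 6*p + 4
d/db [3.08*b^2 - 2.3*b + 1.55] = 6.16*b - 2.3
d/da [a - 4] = 1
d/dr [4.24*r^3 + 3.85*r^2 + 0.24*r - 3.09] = 12.72*r^2 + 7.7*r + 0.24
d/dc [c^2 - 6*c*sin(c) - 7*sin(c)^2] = -6*c*cos(c) + 2*c - 6*sin(c) - 7*sin(2*c)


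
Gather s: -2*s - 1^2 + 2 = 1 - 2*s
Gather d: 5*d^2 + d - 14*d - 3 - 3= 5*d^2 - 13*d - 6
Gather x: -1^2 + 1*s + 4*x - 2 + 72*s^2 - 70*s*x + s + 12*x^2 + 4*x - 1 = 72*s^2 + 2*s + 12*x^2 + x*(8 - 70*s) - 4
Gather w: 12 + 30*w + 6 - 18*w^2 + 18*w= -18*w^2 + 48*w + 18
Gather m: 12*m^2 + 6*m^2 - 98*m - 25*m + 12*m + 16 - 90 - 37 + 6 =18*m^2 - 111*m - 105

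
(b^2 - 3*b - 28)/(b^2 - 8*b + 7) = (b + 4)/(b - 1)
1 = 1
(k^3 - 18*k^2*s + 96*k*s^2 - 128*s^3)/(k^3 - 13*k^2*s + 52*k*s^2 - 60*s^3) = (k^2 - 16*k*s + 64*s^2)/(k^2 - 11*k*s + 30*s^2)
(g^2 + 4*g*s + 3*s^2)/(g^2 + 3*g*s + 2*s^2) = (g + 3*s)/(g + 2*s)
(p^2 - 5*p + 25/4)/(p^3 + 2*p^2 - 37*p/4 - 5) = (2*p - 5)/(2*p^2 + 9*p + 4)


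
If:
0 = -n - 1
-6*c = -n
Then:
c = -1/6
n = -1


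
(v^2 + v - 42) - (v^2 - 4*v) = 5*v - 42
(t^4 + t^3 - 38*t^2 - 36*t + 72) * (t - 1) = t^5 - 39*t^3 + 2*t^2 + 108*t - 72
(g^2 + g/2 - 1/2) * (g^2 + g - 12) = g^4 + 3*g^3/2 - 12*g^2 - 13*g/2 + 6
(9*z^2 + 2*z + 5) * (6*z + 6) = 54*z^3 + 66*z^2 + 42*z + 30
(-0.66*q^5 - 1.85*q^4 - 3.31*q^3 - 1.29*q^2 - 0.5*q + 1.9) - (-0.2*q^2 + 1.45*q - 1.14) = -0.66*q^5 - 1.85*q^4 - 3.31*q^3 - 1.09*q^2 - 1.95*q + 3.04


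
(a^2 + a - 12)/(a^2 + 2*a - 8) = (a - 3)/(a - 2)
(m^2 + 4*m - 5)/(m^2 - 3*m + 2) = (m + 5)/(m - 2)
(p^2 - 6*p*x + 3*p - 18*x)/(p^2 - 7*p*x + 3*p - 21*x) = (-p + 6*x)/(-p + 7*x)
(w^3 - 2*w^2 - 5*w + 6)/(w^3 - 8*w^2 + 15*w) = (w^2 + w - 2)/(w*(w - 5))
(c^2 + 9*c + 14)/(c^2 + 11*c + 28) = (c + 2)/(c + 4)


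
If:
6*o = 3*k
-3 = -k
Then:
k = 3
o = 3/2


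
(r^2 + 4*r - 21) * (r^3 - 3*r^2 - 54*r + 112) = r^5 + r^4 - 87*r^3 - 41*r^2 + 1582*r - 2352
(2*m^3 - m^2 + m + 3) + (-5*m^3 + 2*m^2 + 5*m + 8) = -3*m^3 + m^2 + 6*m + 11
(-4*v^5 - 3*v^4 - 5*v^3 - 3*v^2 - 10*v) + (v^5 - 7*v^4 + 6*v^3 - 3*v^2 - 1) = -3*v^5 - 10*v^4 + v^3 - 6*v^2 - 10*v - 1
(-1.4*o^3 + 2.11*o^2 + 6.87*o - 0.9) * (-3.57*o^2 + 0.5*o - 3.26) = 4.998*o^5 - 8.2327*o^4 - 18.9069*o^3 - 0.230599999999999*o^2 - 22.8462*o + 2.934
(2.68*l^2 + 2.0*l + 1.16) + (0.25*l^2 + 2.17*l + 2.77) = 2.93*l^2 + 4.17*l + 3.93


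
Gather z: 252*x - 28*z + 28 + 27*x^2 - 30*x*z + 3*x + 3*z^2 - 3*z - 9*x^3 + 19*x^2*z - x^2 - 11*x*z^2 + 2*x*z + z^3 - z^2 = -9*x^3 + 26*x^2 + 255*x + z^3 + z^2*(2 - 11*x) + z*(19*x^2 - 28*x - 31) + 28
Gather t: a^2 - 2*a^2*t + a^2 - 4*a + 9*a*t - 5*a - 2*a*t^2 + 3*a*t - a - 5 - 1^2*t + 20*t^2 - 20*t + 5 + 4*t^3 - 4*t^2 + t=2*a^2 - 10*a + 4*t^3 + t^2*(16 - 2*a) + t*(-2*a^2 + 12*a - 20)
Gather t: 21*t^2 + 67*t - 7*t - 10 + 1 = 21*t^2 + 60*t - 9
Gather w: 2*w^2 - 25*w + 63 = 2*w^2 - 25*w + 63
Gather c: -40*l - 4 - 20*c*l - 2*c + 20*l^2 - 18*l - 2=c*(-20*l - 2) + 20*l^2 - 58*l - 6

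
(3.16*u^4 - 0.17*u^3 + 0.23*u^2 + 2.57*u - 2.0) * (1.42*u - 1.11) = 4.4872*u^5 - 3.749*u^4 + 0.5153*u^3 + 3.3941*u^2 - 5.6927*u + 2.22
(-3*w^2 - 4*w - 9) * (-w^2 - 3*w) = 3*w^4 + 13*w^3 + 21*w^2 + 27*w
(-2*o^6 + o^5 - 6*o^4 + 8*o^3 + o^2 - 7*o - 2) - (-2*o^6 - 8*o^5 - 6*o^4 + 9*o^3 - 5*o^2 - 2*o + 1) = 9*o^5 - o^3 + 6*o^2 - 5*o - 3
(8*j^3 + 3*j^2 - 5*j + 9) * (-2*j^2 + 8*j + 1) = -16*j^5 + 58*j^4 + 42*j^3 - 55*j^2 + 67*j + 9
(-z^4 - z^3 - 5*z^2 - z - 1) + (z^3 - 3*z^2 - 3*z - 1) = -z^4 - 8*z^2 - 4*z - 2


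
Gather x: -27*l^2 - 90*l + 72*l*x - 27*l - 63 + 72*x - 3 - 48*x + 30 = -27*l^2 - 117*l + x*(72*l + 24) - 36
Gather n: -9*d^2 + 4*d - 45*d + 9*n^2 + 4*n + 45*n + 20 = -9*d^2 - 41*d + 9*n^2 + 49*n + 20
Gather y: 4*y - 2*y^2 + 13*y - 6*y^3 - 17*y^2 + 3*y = -6*y^3 - 19*y^2 + 20*y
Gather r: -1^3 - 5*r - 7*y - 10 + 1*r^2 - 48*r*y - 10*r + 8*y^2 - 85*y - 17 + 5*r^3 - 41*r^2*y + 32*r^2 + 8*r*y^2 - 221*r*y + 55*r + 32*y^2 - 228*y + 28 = 5*r^3 + r^2*(33 - 41*y) + r*(8*y^2 - 269*y + 40) + 40*y^2 - 320*y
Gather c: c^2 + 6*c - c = c^2 + 5*c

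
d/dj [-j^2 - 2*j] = -2*j - 2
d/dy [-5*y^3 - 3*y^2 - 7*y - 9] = -15*y^2 - 6*y - 7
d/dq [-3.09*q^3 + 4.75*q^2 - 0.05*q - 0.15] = -9.27*q^2 + 9.5*q - 0.05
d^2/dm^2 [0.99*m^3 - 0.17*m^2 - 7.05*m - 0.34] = 5.94*m - 0.34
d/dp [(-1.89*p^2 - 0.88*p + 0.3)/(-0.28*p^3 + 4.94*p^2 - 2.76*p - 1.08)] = (-0.5292*p^4 - 0.492799999999999*p^3 + 9.8156*p^2 + 1.1184*p + 1.7784)/(0.0784*p^6 - 2.7664*p^5 + 25.9492*p^4 - 26.664*p^3 - 3.0528*p^2 + 5.9616*p + 1.1664)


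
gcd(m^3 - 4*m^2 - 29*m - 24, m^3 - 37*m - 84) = m + 3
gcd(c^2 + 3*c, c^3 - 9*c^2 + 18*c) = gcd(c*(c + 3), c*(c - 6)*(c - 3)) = c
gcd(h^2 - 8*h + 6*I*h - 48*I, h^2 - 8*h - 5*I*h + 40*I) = h - 8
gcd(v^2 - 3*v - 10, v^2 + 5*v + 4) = 1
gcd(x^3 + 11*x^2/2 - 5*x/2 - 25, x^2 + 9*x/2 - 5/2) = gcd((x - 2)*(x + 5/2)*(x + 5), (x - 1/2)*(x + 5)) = x + 5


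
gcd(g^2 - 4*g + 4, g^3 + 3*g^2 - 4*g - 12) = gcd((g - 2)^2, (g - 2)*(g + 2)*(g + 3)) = g - 2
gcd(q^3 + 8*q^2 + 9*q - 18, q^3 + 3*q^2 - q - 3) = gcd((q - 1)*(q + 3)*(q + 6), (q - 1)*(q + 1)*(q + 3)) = q^2 + 2*q - 3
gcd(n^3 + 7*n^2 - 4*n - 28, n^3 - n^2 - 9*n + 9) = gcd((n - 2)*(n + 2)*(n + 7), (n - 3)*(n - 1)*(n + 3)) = 1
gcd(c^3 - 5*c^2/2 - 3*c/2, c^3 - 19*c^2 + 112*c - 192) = c - 3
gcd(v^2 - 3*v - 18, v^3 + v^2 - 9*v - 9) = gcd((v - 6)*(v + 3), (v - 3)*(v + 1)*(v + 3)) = v + 3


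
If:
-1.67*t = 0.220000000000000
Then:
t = -0.13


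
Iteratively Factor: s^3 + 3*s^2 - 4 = (s + 2)*(s^2 + s - 2) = (s - 1)*(s + 2)*(s + 2)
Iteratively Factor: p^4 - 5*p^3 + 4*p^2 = (p)*(p^3 - 5*p^2 + 4*p) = p^2*(p^2 - 5*p + 4) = p^2*(p - 1)*(p - 4)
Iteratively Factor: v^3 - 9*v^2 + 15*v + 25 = (v - 5)*(v^2 - 4*v - 5) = (v - 5)^2*(v + 1)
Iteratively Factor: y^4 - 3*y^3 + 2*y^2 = (y)*(y^3 - 3*y^2 + 2*y) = y*(y - 1)*(y^2 - 2*y) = y^2*(y - 1)*(y - 2)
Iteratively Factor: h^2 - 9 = (h - 3)*(h + 3)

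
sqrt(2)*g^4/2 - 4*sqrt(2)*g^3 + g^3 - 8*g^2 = g^2*(g - 8)*(sqrt(2)*g/2 + 1)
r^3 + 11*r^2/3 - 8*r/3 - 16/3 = (r - 4/3)*(r + 1)*(r + 4)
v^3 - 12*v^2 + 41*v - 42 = (v - 7)*(v - 3)*(v - 2)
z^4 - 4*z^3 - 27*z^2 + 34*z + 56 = (z - 7)*(z - 2)*(z + 1)*(z + 4)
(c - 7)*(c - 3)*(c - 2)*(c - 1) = c^4 - 13*c^3 + 53*c^2 - 83*c + 42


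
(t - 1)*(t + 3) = t^2 + 2*t - 3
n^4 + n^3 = n^3*(n + 1)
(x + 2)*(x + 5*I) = x^2 + 2*x + 5*I*x + 10*I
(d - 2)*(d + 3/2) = d^2 - d/2 - 3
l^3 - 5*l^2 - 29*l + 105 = (l - 7)*(l - 3)*(l + 5)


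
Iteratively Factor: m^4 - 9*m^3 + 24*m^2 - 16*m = (m - 1)*(m^3 - 8*m^2 + 16*m) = m*(m - 1)*(m^2 - 8*m + 16) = m*(m - 4)*(m - 1)*(m - 4)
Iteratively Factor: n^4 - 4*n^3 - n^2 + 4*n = (n + 1)*(n^3 - 5*n^2 + 4*n) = n*(n + 1)*(n^2 - 5*n + 4) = n*(n - 1)*(n + 1)*(n - 4)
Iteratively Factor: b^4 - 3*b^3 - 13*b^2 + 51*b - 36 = (b - 3)*(b^3 - 13*b + 12) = (b - 3)*(b - 1)*(b^2 + b - 12) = (b - 3)*(b - 1)*(b + 4)*(b - 3)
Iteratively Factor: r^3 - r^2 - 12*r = (r)*(r^2 - r - 12) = r*(r + 3)*(r - 4)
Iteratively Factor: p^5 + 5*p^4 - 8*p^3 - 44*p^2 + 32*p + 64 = (p + 4)*(p^4 + p^3 - 12*p^2 + 4*p + 16) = (p + 1)*(p + 4)*(p^3 - 12*p + 16) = (p - 2)*(p + 1)*(p + 4)*(p^2 + 2*p - 8) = (p - 2)^2*(p + 1)*(p + 4)*(p + 4)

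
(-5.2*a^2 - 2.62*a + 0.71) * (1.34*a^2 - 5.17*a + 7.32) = -6.968*a^4 + 23.3732*a^3 - 23.5672*a^2 - 22.8491*a + 5.1972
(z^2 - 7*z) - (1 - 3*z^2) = 4*z^2 - 7*z - 1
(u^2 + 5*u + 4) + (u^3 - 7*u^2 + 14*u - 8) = u^3 - 6*u^2 + 19*u - 4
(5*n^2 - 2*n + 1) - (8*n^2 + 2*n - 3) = -3*n^2 - 4*n + 4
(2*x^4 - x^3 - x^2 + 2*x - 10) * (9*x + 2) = 18*x^5 - 5*x^4 - 11*x^3 + 16*x^2 - 86*x - 20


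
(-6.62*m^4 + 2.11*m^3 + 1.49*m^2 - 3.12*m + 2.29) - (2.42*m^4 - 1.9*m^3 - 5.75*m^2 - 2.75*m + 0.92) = -9.04*m^4 + 4.01*m^3 + 7.24*m^2 - 0.37*m + 1.37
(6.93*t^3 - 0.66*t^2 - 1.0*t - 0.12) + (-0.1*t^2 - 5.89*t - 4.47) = 6.93*t^3 - 0.76*t^2 - 6.89*t - 4.59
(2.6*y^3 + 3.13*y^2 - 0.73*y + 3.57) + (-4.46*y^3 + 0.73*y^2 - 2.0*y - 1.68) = -1.86*y^3 + 3.86*y^2 - 2.73*y + 1.89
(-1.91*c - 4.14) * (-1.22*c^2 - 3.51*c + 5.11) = 2.3302*c^3 + 11.7549*c^2 + 4.7713*c - 21.1554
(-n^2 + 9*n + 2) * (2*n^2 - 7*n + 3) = -2*n^4 + 25*n^3 - 62*n^2 + 13*n + 6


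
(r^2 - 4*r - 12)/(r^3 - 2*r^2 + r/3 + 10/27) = 27*(r^2 - 4*r - 12)/(27*r^3 - 54*r^2 + 9*r + 10)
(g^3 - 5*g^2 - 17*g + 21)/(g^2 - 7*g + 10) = (g^3 - 5*g^2 - 17*g + 21)/(g^2 - 7*g + 10)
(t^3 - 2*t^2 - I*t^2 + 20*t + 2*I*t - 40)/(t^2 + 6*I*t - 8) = (t^2 - t*(2 + 5*I) + 10*I)/(t + 2*I)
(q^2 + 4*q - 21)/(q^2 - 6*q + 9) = (q + 7)/(q - 3)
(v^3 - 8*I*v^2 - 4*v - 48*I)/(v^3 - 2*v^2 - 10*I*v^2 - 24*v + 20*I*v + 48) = (v + 2*I)/(v - 2)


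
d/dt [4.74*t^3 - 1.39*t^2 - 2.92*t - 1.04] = 14.22*t^2 - 2.78*t - 2.92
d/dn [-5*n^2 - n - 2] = -10*n - 1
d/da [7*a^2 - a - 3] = 14*a - 1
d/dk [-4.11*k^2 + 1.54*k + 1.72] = 1.54 - 8.22*k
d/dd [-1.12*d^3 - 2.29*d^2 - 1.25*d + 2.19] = -3.36*d^2 - 4.58*d - 1.25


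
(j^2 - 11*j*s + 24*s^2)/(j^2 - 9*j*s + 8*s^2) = (-j + 3*s)/(-j + s)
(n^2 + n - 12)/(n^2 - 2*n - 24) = (n - 3)/(n - 6)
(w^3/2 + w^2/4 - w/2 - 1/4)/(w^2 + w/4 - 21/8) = 2*(2*w^3 + w^2 - 2*w - 1)/(8*w^2 + 2*w - 21)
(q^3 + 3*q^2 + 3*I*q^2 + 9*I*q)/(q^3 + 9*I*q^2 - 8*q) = (q^2 + 3*q*(1 + I) + 9*I)/(q^2 + 9*I*q - 8)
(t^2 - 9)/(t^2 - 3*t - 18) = (t - 3)/(t - 6)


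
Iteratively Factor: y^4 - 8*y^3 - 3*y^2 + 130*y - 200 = (y - 5)*(y^3 - 3*y^2 - 18*y + 40) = (y - 5)*(y + 4)*(y^2 - 7*y + 10) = (y - 5)*(y - 2)*(y + 4)*(y - 5)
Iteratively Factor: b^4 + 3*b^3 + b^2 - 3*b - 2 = (b + 2)*(b^3 + b^2 - b - 1) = (b + 1)*(b + 2)*(b^2 - 1) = (b - 1)*(b + 1)*(b + 2)*(b + 1)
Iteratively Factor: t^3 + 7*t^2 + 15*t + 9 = (t + 1)*(t^2 + 6*t + 9) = (t + 1)*(t + 3)*(t + 3)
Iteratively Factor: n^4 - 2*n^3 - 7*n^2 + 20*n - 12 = (n + 3)*(n^3 - 5*n^2 + 8*n - 4) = (n - 1)*(n + 3)*(n^2 - 4*n + 4) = (n - 2)*(n - 1)*(n + 3)*(n - 2)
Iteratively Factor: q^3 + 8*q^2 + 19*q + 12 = (q + 1)*(q^2 + 7*q + 12) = (q + 1)*(q + 4)*(q + 3)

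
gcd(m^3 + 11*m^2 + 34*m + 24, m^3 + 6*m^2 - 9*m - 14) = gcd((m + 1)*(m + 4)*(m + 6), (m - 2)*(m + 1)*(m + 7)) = m + 1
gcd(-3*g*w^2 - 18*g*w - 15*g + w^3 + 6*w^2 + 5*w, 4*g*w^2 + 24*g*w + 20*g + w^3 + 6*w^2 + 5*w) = w^2 + 6*w + 5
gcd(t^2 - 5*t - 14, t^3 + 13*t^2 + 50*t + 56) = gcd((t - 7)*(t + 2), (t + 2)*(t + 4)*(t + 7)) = t + 2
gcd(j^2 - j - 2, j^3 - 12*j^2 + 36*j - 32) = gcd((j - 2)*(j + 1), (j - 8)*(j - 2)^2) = j - 2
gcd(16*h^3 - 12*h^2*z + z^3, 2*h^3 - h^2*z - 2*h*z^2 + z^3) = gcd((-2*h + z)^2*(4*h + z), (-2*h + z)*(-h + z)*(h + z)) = -2*h + z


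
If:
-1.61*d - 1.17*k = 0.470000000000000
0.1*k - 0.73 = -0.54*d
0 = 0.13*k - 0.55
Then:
No Solution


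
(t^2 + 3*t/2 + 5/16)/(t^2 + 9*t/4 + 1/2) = (t + 5/4)/(t + 2)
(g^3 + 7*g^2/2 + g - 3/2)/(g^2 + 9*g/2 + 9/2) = (2*g^2 + g - 1)/(2*g + 3)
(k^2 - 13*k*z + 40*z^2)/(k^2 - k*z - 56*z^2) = (k - 5*z)/(k + 7*z)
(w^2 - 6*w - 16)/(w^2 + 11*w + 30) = (w^2 - 6*w - 16)/(w^2 + 11*w + 30)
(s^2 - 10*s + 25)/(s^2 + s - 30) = (s - 5)/(s + 6)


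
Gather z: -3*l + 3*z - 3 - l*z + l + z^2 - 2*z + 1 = -2*l + z^2 + z*(1 - l) - 2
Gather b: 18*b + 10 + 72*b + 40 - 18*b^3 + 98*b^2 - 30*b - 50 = -18*b^3 + 98*b^2 + 60*b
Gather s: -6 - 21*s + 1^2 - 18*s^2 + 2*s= -18*s^2 - 19*s - 5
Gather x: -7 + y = y - 7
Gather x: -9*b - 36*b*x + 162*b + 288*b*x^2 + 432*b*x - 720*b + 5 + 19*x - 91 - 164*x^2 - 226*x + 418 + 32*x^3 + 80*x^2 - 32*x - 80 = -567*b + 32*x^3 + x^2*(288*b - 84) + x*(396*b - 239) + 252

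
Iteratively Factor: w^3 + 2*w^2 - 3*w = (w - 1)*(w^2 + 3*w) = (w - 1)*(w + 3)*(w)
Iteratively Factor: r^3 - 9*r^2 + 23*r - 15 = (r - 5)*(r^2 - 4*r + 3) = (r - 5)*(r - 1)*(r - 3)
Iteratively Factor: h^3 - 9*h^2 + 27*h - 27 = (h - 3)*(h^2 - 6*h + 9) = (h - 3)^2*(h - 3)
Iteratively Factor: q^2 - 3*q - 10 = (q + 2)*(q - 5)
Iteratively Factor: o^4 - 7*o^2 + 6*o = (o - 1)*(o^3 + o^2 - 6*o) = o*(o - 1)*(o^2 + o - 6) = o*(o - 1)*(o + 3)*(o - 2)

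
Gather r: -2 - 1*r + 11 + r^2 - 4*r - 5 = r^2 - 5*r + 4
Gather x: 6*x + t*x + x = x*(t + 7)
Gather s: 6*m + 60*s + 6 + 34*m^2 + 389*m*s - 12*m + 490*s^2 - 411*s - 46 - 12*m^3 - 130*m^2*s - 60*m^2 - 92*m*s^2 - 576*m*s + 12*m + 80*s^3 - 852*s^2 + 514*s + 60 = -12*m^3 - 26*m^2 + 6*m + 80*s^3 + s^2*(-92*m - 362) + s*(-130*m^2 - 187*m + 163) + 20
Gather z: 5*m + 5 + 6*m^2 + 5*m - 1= 6*m^2 + 10*m + 4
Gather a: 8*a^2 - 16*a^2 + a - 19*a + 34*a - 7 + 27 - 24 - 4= -8*a^2 + 16*a - 8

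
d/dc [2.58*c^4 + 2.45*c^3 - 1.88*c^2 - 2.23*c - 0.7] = 10.32*c^3 + 7.35*c^2 - 3.76*c - 2.23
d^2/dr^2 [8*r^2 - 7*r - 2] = 16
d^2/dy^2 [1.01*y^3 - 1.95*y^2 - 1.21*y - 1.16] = 6.06*y - 3.9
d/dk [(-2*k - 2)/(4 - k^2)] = 2*(k^2 - 2*k*(k + 1) - 4)/(k^2 - 4)^2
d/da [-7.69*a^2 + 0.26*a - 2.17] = 0.26 - 15.38*a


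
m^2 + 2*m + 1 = (m + 1)^2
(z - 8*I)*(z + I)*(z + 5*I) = z^3 - 2*I*z^2 + 43*z + 40*I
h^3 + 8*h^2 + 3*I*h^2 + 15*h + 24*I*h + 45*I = (h + 3)*(h + 5)*(h + 3*I)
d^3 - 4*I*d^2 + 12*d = d*(d - 6*I)*(d + 2*I)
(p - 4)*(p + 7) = p^2 + 3*p - 28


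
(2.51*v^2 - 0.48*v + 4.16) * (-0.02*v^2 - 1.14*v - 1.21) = -0.0502*v^4 - 2.8518*v^3 - 2.5731*v^2 - 4.1616*v - 5.0336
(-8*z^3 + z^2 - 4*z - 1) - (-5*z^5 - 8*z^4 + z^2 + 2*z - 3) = 5*z^5 + 8*z^4 - 8*z^3 - 6*z + 2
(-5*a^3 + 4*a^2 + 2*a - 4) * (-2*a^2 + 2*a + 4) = 10*a^5 - 18*a^4 - 16*a^3 + 28*a^2 - 16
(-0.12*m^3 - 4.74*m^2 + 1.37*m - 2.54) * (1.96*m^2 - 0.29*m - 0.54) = -0.2352*m^5 - 9.2556*m^4 + 4.1246*m^3 - 2.8161*m^2 - 0.0032000000000002*m + 1.3716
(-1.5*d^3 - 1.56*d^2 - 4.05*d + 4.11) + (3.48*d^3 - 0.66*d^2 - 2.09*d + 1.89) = 1.98*d^3 - 2.22*d^2 - 6.14*d + 6.0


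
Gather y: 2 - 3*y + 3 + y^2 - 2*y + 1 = y^2 - 5*y + 6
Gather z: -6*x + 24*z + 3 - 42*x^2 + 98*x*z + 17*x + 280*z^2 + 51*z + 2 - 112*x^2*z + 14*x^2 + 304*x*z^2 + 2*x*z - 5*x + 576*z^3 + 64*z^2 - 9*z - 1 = -28*x^2 + 6*x + 576*z^3 + z^2*(304*x + 344) + z*(-112*x^2 + 100*x + 66) + 4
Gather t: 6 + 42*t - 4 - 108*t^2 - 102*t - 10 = -108*t^2 - 60*t - 8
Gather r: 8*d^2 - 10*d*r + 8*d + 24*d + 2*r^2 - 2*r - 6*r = 8*d^2 + 32*d + 2*r^2 + r*(-10*d - 8)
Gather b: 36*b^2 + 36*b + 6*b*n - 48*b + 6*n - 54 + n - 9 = 36*b^2 + b*(6*n - 12) + 7*n - 63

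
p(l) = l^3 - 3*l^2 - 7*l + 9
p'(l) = 3*l^2 - 6*l - 7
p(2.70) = -12.09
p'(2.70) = -1.33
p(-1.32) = 10.71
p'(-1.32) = 6.15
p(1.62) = -5.96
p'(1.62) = -8.85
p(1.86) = -7.96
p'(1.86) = -7.78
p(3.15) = -11.56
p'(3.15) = 3.87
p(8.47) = 342.13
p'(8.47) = 157.40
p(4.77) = 15.88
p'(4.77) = 32.64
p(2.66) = -12.03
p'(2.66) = -1.73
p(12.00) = 1221.00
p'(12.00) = 353.00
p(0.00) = 9.00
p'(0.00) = -7.00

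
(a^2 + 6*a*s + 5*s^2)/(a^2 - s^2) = (-a - 5*s)/(-a + s)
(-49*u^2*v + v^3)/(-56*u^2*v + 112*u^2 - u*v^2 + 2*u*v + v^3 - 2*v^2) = v*(7*u - v)/(8*u*v - 16*u - v^2 + 2*v)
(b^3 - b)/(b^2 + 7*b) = (b^2 - 1)/(b + 7)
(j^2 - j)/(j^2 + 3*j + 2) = j*(j - 1)/(j^2 + 3*j + 2)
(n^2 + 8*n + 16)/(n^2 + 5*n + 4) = (n + 4)/(n + 1)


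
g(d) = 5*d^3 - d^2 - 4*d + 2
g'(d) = 15*d^2 - 2*d - 4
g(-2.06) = -37.71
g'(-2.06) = 63.77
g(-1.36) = -6.99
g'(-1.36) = 26.46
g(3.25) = 150.08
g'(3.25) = 147.94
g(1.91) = 25.55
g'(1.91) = 46.90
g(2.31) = 49.06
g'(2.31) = 71.42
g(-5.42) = -801.80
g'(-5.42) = 447.49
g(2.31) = 49.06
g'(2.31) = 71.42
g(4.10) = 313.40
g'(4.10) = 239.95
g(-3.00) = -130.00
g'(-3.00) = 137.00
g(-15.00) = -17038.00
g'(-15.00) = 3401.00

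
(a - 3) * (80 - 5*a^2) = -5*a^3 + 15*a^2 + 80*a - 240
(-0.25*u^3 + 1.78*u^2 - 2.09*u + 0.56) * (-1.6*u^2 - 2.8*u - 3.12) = 0.4*u^5 - 2.148*u^4 - 0.86*u^3 - 0.597600000000001*u^2 + 4.9528*u - 1.7472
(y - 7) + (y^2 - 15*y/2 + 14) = y^2 - 13*y/2 + 7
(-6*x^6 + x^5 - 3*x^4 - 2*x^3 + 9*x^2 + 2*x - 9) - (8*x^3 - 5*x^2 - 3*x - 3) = -6*x^6 + x^5 - 3*x^4 - 10*x^3 + 14*x^2 + 5*x - 6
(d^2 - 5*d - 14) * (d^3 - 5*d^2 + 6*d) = d^5 - 10*d^4 + 17*d^3 + 40*d^2 - 84*d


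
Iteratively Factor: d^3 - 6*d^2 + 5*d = (d - 1)*(d^2 - 5*d) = d*(d - 1)*(d - 5)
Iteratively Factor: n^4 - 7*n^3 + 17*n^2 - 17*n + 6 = (n - 2)*(n^3 - 5*n^2 + 7*n - 3) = (n - 2)*(n - 1)*(n^2 - 4*n + 3) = (n - 3)*(n - 2)*(n - 1)*(n - 1)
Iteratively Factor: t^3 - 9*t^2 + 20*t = (t)*(t^2 - 9*t + 20) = t*(t - 4)*(t - 5)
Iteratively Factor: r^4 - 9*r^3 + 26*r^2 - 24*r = (r - 3)*(r^3 - 6*r^2 + 8*r) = r*(r - 3)*(r^2 - 6*r + 8) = r*(r - 4)*(r - 3)*(r - 2)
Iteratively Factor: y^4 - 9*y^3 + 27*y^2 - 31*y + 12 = (y - 3)*(y^3 - 6*y^2 + 9*y - 4) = (y - 3)*(y - 1)*(y^2 - 5*y + 4) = (y - 4)*(y - 3)*(y - 1)*(y - 1)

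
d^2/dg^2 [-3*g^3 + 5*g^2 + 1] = 10 - 18*g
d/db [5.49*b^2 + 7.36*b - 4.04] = 10.98*b + 7.36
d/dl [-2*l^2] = -4*l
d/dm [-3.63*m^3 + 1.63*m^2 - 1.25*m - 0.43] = -10.89*m^2 + 3.26*m - 1.25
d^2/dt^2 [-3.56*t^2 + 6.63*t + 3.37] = -7.12000000000000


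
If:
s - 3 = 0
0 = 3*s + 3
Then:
No Solution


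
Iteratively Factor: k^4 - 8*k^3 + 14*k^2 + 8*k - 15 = (k - 5)*(k^3 - 3*k^2 - k + 3) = (k - 5)*(k - 3)*(k^2 - 1) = (k - 5)*(k - 3)*(k + 1)*(k - 1)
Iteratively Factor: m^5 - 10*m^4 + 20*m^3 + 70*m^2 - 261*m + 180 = (m + 3)*(m^4 - 13*m^3 + 59*m^2 - 107*m + 60) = (m - 4)*(m + 3)*(m^3 - 9*m^2 + 23*m - 15) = (m - 4)*(m - 3)*(m + 3)*(m^2 - 6*m + 5) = (m - 5)*(m - 4)*(m - 3)*(m + 3)*(m - 1)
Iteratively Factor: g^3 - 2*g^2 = (g)*(g^2 - 2*g) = g*(g - 2)*(g)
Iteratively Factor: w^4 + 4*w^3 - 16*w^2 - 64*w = (w)*(w^3 + 4*w^2 - 16*w - 64) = w*(w + 4)*(w^2 - 16) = w*(w + 4)^2*(w - 4)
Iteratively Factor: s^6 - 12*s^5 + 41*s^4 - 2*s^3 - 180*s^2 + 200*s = (s - 5)*(s^5 - 7*s^4 + 6*s^3 + 28*s^2 - 40*s) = s*(s - 5)*(s^4 - 7*s^3 + 6*s^2 + 28*s - 40) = s*(s - 5)*(s - 2)*(s^3 - 5*s^2 - 4*s + 20) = s*(s - 5)^2*(s - 2)*(s^2 - 4) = s*(s - 5)^2*(s - 2)*(s + 2)*(s - 2)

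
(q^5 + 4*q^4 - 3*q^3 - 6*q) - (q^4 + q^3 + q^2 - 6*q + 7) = q^5 + 3*q^4 - 4*q^3 - q^2 - 7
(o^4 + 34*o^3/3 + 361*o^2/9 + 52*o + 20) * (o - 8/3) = o^5 + 26*o^4/3 + 89*o^3/9 - 1484*o^2/27 - 356*o/3 - 160/3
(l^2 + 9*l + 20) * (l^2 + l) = l^4 + 10*l^3 + 29*l^2 + 20*l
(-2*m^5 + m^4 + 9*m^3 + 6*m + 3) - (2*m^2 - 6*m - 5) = -2*m^5 + m^4 + 9*m^3 - 2*m^2 + 12*m + 8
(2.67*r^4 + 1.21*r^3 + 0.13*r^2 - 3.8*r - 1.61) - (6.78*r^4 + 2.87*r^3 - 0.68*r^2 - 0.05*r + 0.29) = -4.11*r^4 - 1.66*r^3 + 0.81*r^2 - 3.75*r - 1.9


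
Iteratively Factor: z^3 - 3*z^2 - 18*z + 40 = (z - 5)*(z^2 + 2*z - 8) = (z - 5)*(z + 4)*(z - 2)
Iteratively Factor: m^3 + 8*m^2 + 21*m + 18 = (m + 3)*(m^2 + 5*m + 6) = (m + 3)^2*(m + 2)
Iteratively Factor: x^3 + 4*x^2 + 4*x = (x)*(x^2 + 4*x + 4) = x*(x + 2)*(x + 2)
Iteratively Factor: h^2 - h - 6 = (h - 3)*(h + 2)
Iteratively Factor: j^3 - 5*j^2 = (j - 5)*(j^2) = j*(j - 5)*(j)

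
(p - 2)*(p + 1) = p^2 - p - 2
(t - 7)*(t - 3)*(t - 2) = t^3 - 12*t^2 + 41*t - 42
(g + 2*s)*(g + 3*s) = g^2 + 5*g*s + 6*s^2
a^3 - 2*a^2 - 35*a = a*(a - 7)*(a + 5)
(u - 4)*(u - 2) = u^2 - 6*u + 8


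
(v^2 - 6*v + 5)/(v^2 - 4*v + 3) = (v - 5)/(v - 3)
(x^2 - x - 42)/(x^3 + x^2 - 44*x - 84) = 1/(x + 2)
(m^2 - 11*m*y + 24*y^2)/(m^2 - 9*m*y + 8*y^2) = (-m + 3*y)/(-m + y)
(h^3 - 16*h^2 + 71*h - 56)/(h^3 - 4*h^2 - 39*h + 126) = (h^2 - 9*h + 8)/(h^2 + 3*h - 18)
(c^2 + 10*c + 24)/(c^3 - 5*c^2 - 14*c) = (c^2 + 10*c + 24)/(c*(c^2 - 5*c - 14))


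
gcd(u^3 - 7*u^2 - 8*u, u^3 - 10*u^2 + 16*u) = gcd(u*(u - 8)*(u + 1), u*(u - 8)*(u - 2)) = u^2 - 8*u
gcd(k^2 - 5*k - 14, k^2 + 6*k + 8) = k + 2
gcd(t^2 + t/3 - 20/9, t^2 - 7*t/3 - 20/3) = t + 5/3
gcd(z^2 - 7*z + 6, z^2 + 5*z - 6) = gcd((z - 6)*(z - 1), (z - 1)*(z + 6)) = z - 1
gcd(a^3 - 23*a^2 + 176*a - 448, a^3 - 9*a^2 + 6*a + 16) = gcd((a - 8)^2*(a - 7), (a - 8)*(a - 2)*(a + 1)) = a - 8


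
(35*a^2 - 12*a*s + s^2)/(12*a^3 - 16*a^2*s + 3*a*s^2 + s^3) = (35*a^2 - 12*a*s + s^2)/(12*a^3 - 16*a^2*s + 3*a*s^2 + s^3)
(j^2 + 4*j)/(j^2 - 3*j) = (j + 4)/(j - 3)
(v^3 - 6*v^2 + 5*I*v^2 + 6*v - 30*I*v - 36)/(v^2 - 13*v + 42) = (v^2 + 5*I*v + 6)/(v - 7)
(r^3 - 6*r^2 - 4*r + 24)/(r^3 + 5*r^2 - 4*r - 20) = (r - 6)/(r + 5)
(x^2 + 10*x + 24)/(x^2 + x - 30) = (x + 4)/(x - 5)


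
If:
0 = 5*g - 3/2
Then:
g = 3/10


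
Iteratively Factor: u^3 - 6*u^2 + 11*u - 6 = (u - 1)*(u^2 - 5*u + 6) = (u - 3)*(u - 1)*(u - 2)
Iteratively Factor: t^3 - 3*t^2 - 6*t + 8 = (t - 1)*(t^2 - 2*t - 8) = (t - 4)*(t - 1)*(t + 2)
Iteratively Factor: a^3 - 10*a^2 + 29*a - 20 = (a - 1)*(a^2 - 9*a + 20) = (a - 4)*(a - 1)*(a - 5)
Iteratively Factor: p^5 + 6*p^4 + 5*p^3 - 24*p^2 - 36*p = (p)*(p^4 + 6*p^3 + 5*p^2 - 24*p - 36) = p*(p + 2)*(p^3 + 4*p^2 - 3*p - 18) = p*(p + 2)*(p + 3)*(p^2 + p - 6) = p*(p + 2)*(p + 3)^2*(p - 2)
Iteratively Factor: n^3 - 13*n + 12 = (n - 1)*(n^2 + n - 12) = (n - 3)*(n - 1)*(n + 4)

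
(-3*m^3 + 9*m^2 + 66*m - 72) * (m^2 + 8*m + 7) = -3*m^5 - 15*m^4 + 117*m^3 + 519*m^2 - 114*m - 504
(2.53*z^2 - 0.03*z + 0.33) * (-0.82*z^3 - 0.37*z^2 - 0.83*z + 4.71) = -2.0746*z^5 - 0.9115*z^4 - 2.3594*z^3 + 11.8191*z^2 - 0.4152*z + 1.5543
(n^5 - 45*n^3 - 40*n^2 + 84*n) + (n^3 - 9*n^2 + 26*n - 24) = n^5 - 44*n^3 - 49*n^2 + 110*n - 24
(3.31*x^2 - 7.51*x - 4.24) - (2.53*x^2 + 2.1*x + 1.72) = 0.78*x^2 - 9.61*x - 5.96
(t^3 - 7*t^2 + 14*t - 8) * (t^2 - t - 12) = t^5 - 8*t^4 + 9*t^3 + 62*t^2 - 160*t + 96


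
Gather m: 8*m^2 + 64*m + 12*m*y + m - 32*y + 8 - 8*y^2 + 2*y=8*m^2 + m*(12*y + 65) - 8*y^2 - 30*y + 8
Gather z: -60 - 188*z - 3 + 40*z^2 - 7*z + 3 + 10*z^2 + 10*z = 50*z^2 - 185*z - 60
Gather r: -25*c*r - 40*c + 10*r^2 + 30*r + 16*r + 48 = -40*c + 10*r^2 + r*(46 - 25*c) + 48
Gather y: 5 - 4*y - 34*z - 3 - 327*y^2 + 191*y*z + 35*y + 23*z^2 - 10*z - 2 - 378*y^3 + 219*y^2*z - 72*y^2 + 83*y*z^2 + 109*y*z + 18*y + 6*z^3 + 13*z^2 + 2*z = -378*y^3 + y^2*(219*z - 399) + y*(83*z^2 + 300*z + 49) + 6*z^3 + 36*z^2 - 42*z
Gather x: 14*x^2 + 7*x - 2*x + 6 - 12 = 14*x^2 + 5*x - 6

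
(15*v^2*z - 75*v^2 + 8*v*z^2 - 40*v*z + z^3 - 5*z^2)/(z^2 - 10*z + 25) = (15*v^2 + 8*v*z + z^2)/(z - 5)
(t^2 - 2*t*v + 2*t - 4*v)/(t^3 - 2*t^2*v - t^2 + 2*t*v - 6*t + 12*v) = 1/(t - 3)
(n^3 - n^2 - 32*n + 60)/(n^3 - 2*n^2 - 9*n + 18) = (n^2 + n - 30)/(n^2 - 9)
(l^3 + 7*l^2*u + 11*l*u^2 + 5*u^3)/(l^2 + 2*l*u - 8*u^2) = (l^3 + 7*l^2*u + 11*l*u^2 + 5*u^3)/(l^2 + 2*l*u - 8*u^2)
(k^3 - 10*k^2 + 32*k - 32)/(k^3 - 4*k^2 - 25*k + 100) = (k^2 - 6*k + 8)/(k^2 - 25)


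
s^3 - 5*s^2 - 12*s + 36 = (s - 6)*(s - 2)*(s + 3)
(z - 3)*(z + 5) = z^2 + 2*z - 15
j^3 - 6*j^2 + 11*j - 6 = (j - 3)*(j - 2)*(j - 1)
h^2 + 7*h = h*(h + 7)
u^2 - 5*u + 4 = (u - 4)*(u - 1)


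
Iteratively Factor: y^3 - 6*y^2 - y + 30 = (y - 3)*(y^2 - 3*y - 10) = (y - 3)*(y + 2)*(y - 5)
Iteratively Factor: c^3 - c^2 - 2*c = (c + 1)*(c^2 - 2*c) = (c - 2)*(c + 1)*(c)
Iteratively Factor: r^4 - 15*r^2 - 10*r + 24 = (r + 3)*(r^3 - 3*r^2 - 6*r + 8) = (r - 4)*(r + 3)*(r^2 + r - 2) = (r - 4)*(r + 2)*(r + 3)*(r - 1)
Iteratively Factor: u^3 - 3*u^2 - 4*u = (u - 4)*(u^2 + u) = (u - 4)*(u + 1)*(u)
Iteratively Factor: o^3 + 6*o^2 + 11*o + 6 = (o + 3)*(o^2 + 3*o + 2) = (o + 2)*(o + 3)*(o + 1)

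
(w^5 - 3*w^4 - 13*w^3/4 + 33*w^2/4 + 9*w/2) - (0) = w^5 - 3*w^4 - 13*w^3/4 + 33*w^2/4 + 9*w/2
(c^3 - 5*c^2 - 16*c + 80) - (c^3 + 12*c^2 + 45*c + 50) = -17*c^2 - 61*c + 30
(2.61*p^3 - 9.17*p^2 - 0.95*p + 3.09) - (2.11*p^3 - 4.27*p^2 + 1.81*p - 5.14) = 0.5*p^3 - 4.9*p^2 - 2.76*p + 8.23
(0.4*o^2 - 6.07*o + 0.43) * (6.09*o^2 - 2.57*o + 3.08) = 2.436*o^4 - 37.9943*o^3 + 19.4506*o^2 - 19.8007*o + 1.3244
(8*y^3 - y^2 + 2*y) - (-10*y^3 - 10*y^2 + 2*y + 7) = 18*y^3 + 9*y^2 - 7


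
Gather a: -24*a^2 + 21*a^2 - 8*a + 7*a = -3*a^2 - a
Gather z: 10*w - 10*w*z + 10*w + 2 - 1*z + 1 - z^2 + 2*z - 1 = 20*w - z^2 + z*(1 - 10*w) + 2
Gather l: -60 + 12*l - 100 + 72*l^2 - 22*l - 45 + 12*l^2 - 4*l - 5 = 84*l^2 - 14*l - 210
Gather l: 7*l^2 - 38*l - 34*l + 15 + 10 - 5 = 7*l^2 - 72*l + 20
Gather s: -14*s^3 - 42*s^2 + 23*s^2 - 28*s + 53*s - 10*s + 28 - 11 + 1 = -14*s^3 - 19*s^2 + 15*s + 18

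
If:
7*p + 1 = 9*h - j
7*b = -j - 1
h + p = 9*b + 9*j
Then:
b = -16*p/479 - 81/479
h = 385*p/479 + 63/479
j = 112*p/479 + 88/479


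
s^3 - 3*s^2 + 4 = (s - 2)^2*(s + 1)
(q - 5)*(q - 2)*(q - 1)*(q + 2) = q^4 - 6*q^3 + q^2 + 24*q - 20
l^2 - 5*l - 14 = (l - 7)*(l + 2)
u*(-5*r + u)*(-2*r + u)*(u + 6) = 10*r^2*u^2 + 60*r^2*u - 7*r*u^3 - 42*r*u^2 + u^4 + 6*u^3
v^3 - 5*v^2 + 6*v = v*(v - 3)*(v - 2)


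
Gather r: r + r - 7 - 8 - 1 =2*r - 16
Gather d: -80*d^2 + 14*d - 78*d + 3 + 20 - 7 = -80*d^2 - 64*d + 16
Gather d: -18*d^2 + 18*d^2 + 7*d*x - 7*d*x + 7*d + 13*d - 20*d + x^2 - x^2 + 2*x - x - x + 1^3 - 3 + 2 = 0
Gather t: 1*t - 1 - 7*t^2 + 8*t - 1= -7*t^2 + 9*t - 2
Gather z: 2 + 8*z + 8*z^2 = 8*z^2 + 8*z + 2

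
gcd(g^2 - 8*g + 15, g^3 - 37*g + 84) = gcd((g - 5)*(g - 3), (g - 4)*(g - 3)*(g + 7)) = g - 3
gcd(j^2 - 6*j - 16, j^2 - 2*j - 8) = j + 2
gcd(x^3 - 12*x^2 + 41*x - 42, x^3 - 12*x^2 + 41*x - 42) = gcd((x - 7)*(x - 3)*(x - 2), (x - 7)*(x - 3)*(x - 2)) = x^3 - 12*x^2 + 41*x - 42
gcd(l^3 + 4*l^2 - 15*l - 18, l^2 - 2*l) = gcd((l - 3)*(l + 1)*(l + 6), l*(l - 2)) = 1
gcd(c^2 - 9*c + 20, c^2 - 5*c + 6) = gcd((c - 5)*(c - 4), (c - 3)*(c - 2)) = 1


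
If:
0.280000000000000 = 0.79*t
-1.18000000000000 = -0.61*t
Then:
No Solution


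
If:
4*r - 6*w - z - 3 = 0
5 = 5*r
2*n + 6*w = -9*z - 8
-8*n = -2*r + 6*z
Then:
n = 35/26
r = 1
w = 16/39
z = -19/13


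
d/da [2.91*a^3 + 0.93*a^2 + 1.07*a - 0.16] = 8.73*a^2 + 1.86*a + 1.07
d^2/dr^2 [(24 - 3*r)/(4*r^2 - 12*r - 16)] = 3*((r - 8)*(2*r - 3)^2 + (3*r - 11)*(-r^2 + 3*r + 4))/(2*(-r^2 + 3*r + 4)^3)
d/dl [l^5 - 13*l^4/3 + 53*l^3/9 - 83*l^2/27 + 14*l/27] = 5*l^4 - 52*l^3/3 + 53*l^2/3 - 166*l/27 + 14/27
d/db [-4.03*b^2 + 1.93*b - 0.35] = 1.93 - 8.06*b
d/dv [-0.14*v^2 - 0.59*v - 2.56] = -0.28*v - 0.59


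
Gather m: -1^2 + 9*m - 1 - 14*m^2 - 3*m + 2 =-14*m^2 + 6*m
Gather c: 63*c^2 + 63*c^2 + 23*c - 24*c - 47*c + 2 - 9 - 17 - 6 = 126*c^2 - 48*c - 30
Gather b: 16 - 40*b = 16 - 40*b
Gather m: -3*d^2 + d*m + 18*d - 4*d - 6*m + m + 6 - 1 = -3*d^2 + 14*d + m*(d - 5) + 5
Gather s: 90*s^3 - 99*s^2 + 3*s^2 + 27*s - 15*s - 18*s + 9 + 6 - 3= 90*s^3 - 96*s^2 - 6*s + 12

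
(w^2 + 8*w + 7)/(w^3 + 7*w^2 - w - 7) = 1/(w - 1)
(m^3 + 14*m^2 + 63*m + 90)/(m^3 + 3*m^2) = 1 + 11/m + 30/m^2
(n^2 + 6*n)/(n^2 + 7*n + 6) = n/(n + 1)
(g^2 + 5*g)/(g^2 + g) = (g + 5)/(g + 1)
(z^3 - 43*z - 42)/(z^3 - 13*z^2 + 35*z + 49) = (z + 6)/(z - 7)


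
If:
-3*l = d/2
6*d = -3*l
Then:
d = 0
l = 0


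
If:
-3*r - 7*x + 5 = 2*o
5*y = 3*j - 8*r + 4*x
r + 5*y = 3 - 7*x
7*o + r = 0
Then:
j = 230*y/21 + 58/21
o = -5*y/12 - 1/6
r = 35*y/12 + 7/6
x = 11/42 - 95*y/84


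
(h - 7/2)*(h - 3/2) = h^2 - 5*h + 21/4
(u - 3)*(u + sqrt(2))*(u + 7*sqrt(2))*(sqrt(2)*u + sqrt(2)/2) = sqrt(2)*u^4 - 5*sqrt(2)*u^3/2 + 16*u^3 - 40*u^2 + 25*sqrt(2)*u^2/2 - 35*sqrt(2)*u - 24*u - 21*sqrt(2)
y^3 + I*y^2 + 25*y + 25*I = (y - 5*I)*(y + I)*(y + 5*I)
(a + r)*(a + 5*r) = a^2 + 6*a*r + 5*r^2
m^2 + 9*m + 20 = (m + 4)*(m + 5)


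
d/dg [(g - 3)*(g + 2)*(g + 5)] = 3*g^2 + 8*g - 11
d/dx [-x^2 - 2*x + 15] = -2*x - 2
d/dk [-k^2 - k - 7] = -2*k - 1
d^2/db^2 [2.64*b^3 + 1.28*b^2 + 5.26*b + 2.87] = 15.84*b + 2.56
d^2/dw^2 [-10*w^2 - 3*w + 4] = -20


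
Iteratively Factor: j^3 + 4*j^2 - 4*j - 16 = (j - 2)*(j^2 + 6*j + 8) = (j - 2)*(j + 2)*(j + 4)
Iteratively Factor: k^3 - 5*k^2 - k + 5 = (k + 1)*(k^2 - 6*k + 5) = (k - 5)*(k + 1)*(k - 1)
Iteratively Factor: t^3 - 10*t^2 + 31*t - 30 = (t - 5)*(t^2 - 5*t + 6) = (t - 5)*(t - 2)*(t - 3)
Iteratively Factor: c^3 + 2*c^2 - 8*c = (c - 2)*(c^2 + 4*c) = c*(c - 2)*(c + 4)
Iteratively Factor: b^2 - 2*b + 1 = (b - 1)*(b - 1)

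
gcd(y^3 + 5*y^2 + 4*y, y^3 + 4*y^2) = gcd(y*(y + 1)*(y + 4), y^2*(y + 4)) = y^2 + 4*y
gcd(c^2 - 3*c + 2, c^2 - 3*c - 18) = 1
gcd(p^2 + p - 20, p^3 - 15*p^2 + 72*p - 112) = p - 4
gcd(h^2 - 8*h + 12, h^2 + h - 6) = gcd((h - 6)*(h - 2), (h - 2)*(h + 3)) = h - 2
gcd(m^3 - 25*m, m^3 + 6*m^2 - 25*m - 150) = m^2 - 25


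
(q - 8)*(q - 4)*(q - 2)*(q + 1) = q^4 - 13*q^3 + 42*q^2 - 8*q - 64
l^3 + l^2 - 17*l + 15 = (l - 3)*(l - 1)*(l + 5)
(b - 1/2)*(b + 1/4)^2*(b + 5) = b^4 + 5*b^3 - 3*b^2/16 - 31*b/32 - 5/32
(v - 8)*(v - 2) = v^2 - 10*v + 16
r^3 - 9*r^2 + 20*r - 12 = (r - 6)*(r - 2)*(r - 1)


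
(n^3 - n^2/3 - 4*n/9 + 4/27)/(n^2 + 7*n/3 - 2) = (n^2 + n/3 - 2/9)/(n + 3)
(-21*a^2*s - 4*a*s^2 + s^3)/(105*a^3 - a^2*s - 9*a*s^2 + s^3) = s/(-5*a + s)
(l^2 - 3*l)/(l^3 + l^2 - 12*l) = 1/(l + 4)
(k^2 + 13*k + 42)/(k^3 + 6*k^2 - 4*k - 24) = (k + 7)/(k^2 - 4)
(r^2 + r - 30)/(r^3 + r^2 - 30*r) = 1/r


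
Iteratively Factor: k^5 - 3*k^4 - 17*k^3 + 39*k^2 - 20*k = (k - 1)*(k^4 - 2*k^3 - 19*k^2 + 20*k) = (k - 5)*(k - 1)*(k^3 + 3*k^2 - 4*k) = (k - 5)*(k - 1)^2*(k^2 + 4*k) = k*(k - 5)*(k - 1)^2*(k + 4)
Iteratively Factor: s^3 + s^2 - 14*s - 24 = (s + 2)*(s^2 - s - 12) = (s + 2)*(s + 3)*(s - 4)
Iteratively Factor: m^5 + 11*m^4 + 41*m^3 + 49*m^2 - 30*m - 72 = (m + 3)*(m^4 + 8*m^3 + 17*m^2 - 2*m - 24) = (m + 2)*(m + 3)*(m^3 + 6*m^2 + 5*m - 12) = (m + 2)*(m + 3)*(m + 4)*(m^2 + 2*m - 3) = (m - 1)*(m + 2)*(m + 3)*(m + 4)*(m + 3)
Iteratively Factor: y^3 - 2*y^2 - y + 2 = (y - 1)*(y^2 - y - 2) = (y - 2)*(y - 1)*(y + 1)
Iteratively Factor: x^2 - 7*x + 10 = (x - 5)*(x - 2)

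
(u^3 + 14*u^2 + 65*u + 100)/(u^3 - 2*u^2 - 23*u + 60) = (u^2 + 9*u + 20)/(u^2 - 7*u + 12)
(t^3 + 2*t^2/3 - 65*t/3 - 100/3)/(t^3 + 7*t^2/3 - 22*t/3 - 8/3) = (3*t^2 - 10*t - 25)/(3*t^2 - 5*t - 2)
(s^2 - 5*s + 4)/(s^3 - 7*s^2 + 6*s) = (s - 4)/(s*(s - 6))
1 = 1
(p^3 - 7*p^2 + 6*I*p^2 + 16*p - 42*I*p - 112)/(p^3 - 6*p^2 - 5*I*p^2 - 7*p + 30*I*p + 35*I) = (p^2 + 6*I*p + 16)/(p^2 + p*(1 - 5*I) - 5*I)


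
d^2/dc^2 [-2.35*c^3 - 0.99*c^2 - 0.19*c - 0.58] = -14.1*c - 1.98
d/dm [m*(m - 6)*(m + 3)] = 3*m^2 - 6*m - 18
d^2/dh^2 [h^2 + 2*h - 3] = 2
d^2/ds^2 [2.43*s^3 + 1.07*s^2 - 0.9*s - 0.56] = 14.58*s + 2.14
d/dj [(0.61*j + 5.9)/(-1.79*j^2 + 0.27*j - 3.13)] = (1.0919*j^2 + 21.122*j - 3.5023)/(3.2041*j^4 - 0.9666*j^3 + 11.2783*j^2 - 1.6902*j + 9.7969)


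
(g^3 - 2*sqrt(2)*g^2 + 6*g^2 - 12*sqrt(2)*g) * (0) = 0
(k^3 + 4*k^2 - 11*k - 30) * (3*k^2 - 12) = 3*k^5 + 12*k^4 - 45*k^3 - 138*k^2 + 132*k + 360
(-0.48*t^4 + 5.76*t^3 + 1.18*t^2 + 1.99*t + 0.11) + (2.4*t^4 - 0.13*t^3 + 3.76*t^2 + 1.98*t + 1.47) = 1.92*t^4 + 5.63*t^3 + 4.94*t^2 + 3.97*t + 1.58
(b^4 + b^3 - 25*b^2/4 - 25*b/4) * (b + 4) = b^5 + 5*b^4 - 9*b^3/4 - 125*b^2/4 - 25*b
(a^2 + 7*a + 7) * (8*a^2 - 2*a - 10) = 8*a^4 + 54*a^3 + 32*a^2 - 84*a - 70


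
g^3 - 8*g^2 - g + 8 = (g - 8)*(g - 1)*(g + 1)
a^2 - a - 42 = (a - 7)*(a + 6)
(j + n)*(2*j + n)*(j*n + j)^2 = 2*j^4*n^2 + 4*j^4*n + 2*j^4 + 3*j^3*n^3 + 6*j^3*n^2 + 3*j^3*n + j^2*n^4 + 2*j^2*n^3 + j^2*n^2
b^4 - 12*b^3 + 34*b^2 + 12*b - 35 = (b - 7)*(b - 5)*(b - 1)*(b + 1)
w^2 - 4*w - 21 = (w - 7)*(w + 3)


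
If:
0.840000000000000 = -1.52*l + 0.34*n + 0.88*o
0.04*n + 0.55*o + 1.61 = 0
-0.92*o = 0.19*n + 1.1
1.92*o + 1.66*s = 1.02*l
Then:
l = 0.10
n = 12.94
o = -3.87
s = 4.54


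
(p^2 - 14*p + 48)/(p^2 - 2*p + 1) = (p^2 - 14*p + 48)/(p^2 - 2*p + 1)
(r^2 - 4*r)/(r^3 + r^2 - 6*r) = (r - 4)/(r^2 + r - 6)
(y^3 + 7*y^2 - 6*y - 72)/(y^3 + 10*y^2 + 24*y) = (y - 3)/y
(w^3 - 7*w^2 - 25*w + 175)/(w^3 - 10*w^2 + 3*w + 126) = (w^2 - 25)/(w^2 - 3*w - 18)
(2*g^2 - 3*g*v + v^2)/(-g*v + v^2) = (-2*g + v)/v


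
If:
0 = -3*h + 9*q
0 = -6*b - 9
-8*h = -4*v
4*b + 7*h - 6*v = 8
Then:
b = -3/2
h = -14/5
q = -14/15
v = -28/5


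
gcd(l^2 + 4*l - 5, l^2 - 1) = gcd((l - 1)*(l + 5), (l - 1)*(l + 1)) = l - 1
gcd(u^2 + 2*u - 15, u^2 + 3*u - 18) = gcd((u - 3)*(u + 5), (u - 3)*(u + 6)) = u - 3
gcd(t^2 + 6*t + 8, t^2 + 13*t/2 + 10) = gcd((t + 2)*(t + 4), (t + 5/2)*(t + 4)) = t + 4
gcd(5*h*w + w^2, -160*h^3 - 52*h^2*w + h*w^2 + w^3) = 5*h + w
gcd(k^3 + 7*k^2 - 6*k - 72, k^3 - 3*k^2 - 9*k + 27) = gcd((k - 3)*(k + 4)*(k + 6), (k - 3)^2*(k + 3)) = k - 3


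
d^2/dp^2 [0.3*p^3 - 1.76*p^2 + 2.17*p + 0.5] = 1.8*p - 3.52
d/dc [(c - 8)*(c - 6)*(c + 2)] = 3*c^2 - 24*c + 20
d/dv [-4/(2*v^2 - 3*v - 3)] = 4*(4*v - 3)/(-2*v^2 + 3*v + 3)^2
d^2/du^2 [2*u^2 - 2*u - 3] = 4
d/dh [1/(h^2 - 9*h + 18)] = (9 - 2*h)/(h^2 - 9*h + 18)^2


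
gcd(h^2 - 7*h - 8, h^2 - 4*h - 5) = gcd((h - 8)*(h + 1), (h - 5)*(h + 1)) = h + 1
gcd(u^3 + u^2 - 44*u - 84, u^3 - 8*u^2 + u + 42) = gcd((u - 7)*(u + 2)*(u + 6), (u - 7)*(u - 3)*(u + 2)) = u^2 - 5*u - 14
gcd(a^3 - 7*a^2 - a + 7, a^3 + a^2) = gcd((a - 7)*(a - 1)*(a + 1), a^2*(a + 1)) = a + 1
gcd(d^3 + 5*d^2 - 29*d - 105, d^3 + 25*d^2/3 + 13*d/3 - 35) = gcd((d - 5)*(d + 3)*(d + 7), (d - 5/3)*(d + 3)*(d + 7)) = d^2 + 10*d + 21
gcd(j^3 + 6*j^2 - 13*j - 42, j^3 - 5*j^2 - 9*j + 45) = j - 3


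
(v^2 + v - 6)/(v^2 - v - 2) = (v + 3)/(v + 1)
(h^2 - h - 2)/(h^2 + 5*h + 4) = (h - 2)/(h + 4)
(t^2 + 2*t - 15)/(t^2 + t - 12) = (t + 5)/(t + 4)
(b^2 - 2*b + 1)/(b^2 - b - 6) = (-b^2 + 2*b - 1)/(-b^2 + b + 6)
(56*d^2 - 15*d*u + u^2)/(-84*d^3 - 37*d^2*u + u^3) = (-8*d + u)/(12*d^2 + 7*d*u + u^2)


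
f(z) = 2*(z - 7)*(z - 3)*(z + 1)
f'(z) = 2*(z - 7)*(z - 3) + 2*(z - 7)*(z + 1) + 2*(z - 3)*(z + 1) = 6*z^2 - 36*z + 22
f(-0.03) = 41.32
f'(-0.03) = 23.09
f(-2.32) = -130.90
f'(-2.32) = 137.81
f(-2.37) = -137.87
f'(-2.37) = 141.02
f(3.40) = -12.67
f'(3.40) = -31.04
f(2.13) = 26.52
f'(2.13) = -27.46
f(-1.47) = -35.59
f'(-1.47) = 87.89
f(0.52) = 48.85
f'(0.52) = 4.90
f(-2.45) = -149.36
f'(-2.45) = 146.22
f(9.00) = 240.00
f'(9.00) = 184.00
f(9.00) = 240.00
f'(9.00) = 184.00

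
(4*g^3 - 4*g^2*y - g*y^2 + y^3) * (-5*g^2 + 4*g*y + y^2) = -20*g^5 + 36*g^4*y - 7*g^3*y^2 - 13*g^2*y^3 + 3*g*y^4 + y^5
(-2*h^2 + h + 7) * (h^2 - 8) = -2*h^4 + h^3 + 23*h^2 - 8*h - 56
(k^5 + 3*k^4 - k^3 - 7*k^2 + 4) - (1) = k^5 + 3*k^4 - k^3 - 7*k^2 + 3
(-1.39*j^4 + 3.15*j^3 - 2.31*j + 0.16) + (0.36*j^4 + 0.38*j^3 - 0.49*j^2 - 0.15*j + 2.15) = -1.03*j^4 + 3.53*j^3 - 0.49*j^2 - 2.46*j + 2.31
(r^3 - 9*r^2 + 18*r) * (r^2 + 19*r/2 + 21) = r^5 + r^4/2 - 93*r^3/2 - 18*r^2 + 378*r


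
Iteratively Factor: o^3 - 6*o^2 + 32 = (o - 4)*(o^2 - 2*o - 8) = (o - 4)^2*(o + 2)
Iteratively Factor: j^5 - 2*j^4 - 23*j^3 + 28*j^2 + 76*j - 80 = (j + 4)*(j^4 - 6*j^3 + j^2 + 24*j - 20) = (j + 2)*(j + 4)*(j^3 - 8*j^2 + 17*j - 10) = (j - 5)*(j + 2)*(j + 4)*(j^2 - 3*j + 2) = (j - 5)*(j - 1)*(j + 2)*(j + 4)*(j - 2)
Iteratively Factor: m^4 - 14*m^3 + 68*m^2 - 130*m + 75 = (m - 3)*(m^3 - 11*m^2 + 35*m - 25) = (m - 5)*(m - 3)*(m^2 - 6*m + 5) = (m - 5)*(m - 3)*(m - 1)*(m - 5)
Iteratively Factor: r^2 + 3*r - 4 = (r - 1)*(r + 4)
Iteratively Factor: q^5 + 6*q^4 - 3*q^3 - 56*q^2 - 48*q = (q)*(q^4 + 6*q^3 - 3*q^2 - 56*q - 48) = q*(q + 1)*(q^3 + 5*q^2 - 8*q - 48) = q*(q - 3)*(q + 1)*(q^2 + 8*q + 16) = q*(q - 3)*(q + 1)*(q + 4)*(q + 4)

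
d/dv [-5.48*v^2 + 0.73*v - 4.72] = 0.73 - 10.96*v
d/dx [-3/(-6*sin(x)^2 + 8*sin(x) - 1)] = 12*(2 - 3*sin(x))*cos(x)/(6*sin(x)^2 - 8*sin(x) + 1)^2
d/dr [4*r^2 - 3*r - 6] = 8*r - 3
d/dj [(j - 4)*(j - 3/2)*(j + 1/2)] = 3*j^2 - 10*j + 13/4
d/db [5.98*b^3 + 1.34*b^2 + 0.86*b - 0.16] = 17.94*b^2 + 2.68*b + 0.86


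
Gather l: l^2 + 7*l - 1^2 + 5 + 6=l^2 + 7*l + 10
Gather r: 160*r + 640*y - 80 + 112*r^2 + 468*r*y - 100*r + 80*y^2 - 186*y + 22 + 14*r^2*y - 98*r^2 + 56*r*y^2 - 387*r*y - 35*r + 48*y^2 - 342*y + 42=r^2*(14*y + 14) + r*(56*y^2 + 81*y + 25) + 128*y^2 + 112*y - 16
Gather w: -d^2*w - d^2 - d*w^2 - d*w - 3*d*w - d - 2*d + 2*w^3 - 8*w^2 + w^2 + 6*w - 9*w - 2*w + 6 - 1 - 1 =-d^2 - 3*d + 2*w^3 + w^2*(-d - 7) + w*(-d^2 - 4*d - 5) + 4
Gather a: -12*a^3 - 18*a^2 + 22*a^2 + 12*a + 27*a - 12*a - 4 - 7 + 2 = -12*a^3 + 4*a^2 + 27*a - 9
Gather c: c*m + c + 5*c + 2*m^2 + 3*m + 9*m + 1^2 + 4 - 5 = c*(m + 6) + 2*m^2 + 12*m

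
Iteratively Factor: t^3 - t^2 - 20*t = (t + 4)*(t^2 - 5*t) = t*(t + 4)*(t - 5)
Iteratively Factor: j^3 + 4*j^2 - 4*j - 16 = (j - 2)*(j^2 + 6*j + 8) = (j - 2)*(j + 2)*(j + 4)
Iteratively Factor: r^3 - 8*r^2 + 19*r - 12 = (r - 1)*(r^2 - 7*r + 12) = (r - 3)*(r - 1)*(r - 4)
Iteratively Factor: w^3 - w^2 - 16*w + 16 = (w - 4)*(w^2 + 3*w - 4) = (w - 4)*(w + 4)*(w - 1)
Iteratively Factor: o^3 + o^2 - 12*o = (o)*(o^2 + o - 12) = o*(o + 4)*(o - 3)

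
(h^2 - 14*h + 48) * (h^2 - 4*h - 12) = h^4 - 18*h^3 + 92*h^2 - 24*h - 576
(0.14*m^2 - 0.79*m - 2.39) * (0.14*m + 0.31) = 0.0196*m^3 - 0.0672*m^2 - 0.5795*m - 0.7409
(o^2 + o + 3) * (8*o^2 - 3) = 8*o^4 + 8*o^3 + 21*o^2 - 3*o - 9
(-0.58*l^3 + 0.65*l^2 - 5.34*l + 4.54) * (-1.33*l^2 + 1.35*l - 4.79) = 0.7714*l^5 - 1.6475*l^4 + 10.7579*l^3 - 16.3607*l^2 + 31.7076*l - 21.7466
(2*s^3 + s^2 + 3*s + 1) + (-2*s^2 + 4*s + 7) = 2*s^3 - s^2 + 7*s + 8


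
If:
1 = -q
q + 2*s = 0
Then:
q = -1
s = 1/2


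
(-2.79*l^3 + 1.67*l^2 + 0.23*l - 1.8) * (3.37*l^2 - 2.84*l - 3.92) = -9.4023*l^5 + 13.5515*l^4 + 6.9691*l^3 - 13.2656*l^2 + 4.2104*l + 7.056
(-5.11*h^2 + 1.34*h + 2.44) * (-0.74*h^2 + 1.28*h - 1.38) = 3.7814*h^4 - 7.5324*h^3 + 6.9614*h^2 + 1.274*h - 3.3672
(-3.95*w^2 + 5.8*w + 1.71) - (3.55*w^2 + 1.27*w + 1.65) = -7.5*w^2 + 4.53*w + 0.0600000000000001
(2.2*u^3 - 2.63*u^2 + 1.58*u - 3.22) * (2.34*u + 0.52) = 5.148*u^4 - 5.0102*u^3 + 2.3296*u^2 - 6.7132*u - 1.6744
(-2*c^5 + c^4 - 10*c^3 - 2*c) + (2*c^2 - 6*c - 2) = -2*c^5 + c^4 - 10*c^3 + 2*c^2 - 8*c - 2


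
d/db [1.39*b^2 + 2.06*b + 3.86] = 2.78*b + 2.06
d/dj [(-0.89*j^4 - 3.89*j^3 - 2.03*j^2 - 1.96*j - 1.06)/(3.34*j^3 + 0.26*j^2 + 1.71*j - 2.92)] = (-2.9726*j^6 - 0.462799999999994*j^5 + 1.2031*j^4 + 10.1842*j^3 + 41.7359*j^2 + 12.4064*j + 7.5358)/(11.1556*j^6 + 1.7368*j^5 + 11.4904*j^4 - 18.6164*j^3 + 1.4057*j^2 - 9.9864*j + 8.5264)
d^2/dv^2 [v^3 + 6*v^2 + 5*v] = 6*v + 12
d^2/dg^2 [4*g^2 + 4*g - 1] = 8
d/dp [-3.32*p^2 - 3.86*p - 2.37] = -6.64*p - 3.86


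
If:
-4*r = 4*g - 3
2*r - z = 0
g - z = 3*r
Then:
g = 5/8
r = 1/8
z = 1/4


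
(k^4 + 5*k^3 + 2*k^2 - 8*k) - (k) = k^4 + 5*k^3 + 2*k^2 - 9*k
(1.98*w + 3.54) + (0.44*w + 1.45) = 2.42*w + 4.99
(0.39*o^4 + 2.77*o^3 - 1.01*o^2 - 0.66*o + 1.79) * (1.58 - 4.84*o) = -1.8876*o^5 - 12.7906*o^4 + 9.265*o^3 + 1.5986*o^2 - 9.7064*o + 2.8282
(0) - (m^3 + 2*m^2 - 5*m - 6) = -m^3 - 2*m^2 + 5*m + 6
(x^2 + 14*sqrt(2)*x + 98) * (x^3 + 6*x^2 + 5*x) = x^5 + 6*x^4 + 14*sqrt(2)*x^4 + 103*x^3 + 84*sqrt(2)*x^3 + 70*sqrt(2)*x^2 + 588*x^2 + 490*x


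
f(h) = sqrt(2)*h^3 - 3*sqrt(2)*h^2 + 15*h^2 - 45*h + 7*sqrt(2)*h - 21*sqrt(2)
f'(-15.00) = 596.77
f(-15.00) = -1855.76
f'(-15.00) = 596.77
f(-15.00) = -1855.76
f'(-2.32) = -62.18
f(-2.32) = 91.98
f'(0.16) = -31.55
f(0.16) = -35.03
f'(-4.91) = -38.46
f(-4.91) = 234.58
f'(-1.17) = -54.46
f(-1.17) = 23.83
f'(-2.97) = -61.58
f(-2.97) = 132.39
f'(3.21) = 77.68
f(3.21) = 15.25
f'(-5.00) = -36.61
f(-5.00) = 237.96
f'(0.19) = -30.86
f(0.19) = -35.97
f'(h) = 3*sqrt(2)*h^2 - 6*sqrt(2)*h + 30*h - 45 + 7*sqrt(2)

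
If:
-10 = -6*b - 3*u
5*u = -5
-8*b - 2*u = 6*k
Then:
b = 13/6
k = -23/9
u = -1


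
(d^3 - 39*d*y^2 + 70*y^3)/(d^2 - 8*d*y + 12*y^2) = (-d^2 - 2*d*y + 35*y^2)/(-d + 6*y)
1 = 1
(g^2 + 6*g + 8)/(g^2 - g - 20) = (g + 2)/(g - 5)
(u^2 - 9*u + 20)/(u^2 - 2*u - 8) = (u - 5)/(u + 2)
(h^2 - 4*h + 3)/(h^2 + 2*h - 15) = (h - 1)/(h + 5)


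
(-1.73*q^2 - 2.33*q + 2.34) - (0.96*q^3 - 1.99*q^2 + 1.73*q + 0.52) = -0.96*q^3 + 0.26*q^2 - 4.06*q + 1.82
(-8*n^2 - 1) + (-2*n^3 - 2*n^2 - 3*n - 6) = -2*n^3 - 10*n^2 - 3*n - 7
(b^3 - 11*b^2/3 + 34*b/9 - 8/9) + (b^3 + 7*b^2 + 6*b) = 2*b^3 + 10*b^2/3 + 88*b/9 - 8/9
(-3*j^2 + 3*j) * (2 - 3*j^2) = 9*j^4 - 9*j^3 - 6*j^2 + 6*j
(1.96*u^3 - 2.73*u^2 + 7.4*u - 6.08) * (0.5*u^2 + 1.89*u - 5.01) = 0.98*u^5 + 2.3394*u^4 - 11.2793*u^3 + 24.6233*u^2 - 48.5652*u + 30.4608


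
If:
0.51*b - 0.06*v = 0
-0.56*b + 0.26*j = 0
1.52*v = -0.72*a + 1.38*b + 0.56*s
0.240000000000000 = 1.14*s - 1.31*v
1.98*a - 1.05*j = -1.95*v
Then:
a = -0.98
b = 0.14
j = 0.29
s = 1.54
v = 1.16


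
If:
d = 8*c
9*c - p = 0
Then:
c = p/9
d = 8*p/9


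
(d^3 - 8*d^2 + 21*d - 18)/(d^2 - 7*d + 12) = (d^2 - 5*d + 6)/(d - 4)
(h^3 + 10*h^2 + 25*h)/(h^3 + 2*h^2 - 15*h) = (h + 5)/(h - 3)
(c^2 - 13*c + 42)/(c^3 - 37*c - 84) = (c - 6)/(c^2 + 7*c + 12)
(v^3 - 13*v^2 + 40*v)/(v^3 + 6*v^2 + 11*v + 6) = v*(v^2 - 13*v + 40)/(v^3 + 6*v^2 + 11*v + 6)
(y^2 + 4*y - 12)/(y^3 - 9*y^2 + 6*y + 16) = (y + 6)/(y^2 - 7*y - 8)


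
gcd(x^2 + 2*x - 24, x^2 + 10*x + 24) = x + 6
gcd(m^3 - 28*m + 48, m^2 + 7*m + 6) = m + 6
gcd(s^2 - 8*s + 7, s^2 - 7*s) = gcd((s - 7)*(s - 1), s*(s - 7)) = s - 7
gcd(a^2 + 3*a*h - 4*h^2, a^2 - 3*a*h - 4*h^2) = 1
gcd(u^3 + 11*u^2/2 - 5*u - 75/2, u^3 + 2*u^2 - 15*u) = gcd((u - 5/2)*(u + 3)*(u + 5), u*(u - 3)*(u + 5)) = u + 5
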